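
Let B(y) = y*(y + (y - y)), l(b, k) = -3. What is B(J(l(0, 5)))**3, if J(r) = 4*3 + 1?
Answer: 4826809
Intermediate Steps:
J(r) = 13 (J(r) = 12 + 1 = 13)
B(y) = y**2 (B(y) = y*(y + 0) = y*y = y**2)
B(J(l(0, 5)))**3 = (13**2)**3 = 169**3 = 4826809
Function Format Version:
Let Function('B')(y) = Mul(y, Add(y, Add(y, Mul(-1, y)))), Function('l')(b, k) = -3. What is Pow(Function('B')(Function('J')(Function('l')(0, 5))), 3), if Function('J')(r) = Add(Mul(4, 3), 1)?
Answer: 4826809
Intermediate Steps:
Function('J')(r) = 13 (Function('J')(r) = Add(12, 1) = 13)
Function('B')(y) = Pow(y, 2) (Function('B')(y) = Mul(y, Add(y, 0)) = Mul(y, y) = Pow(y, 2))
Pow(Function('B')(Function('J')(Function('l')(0, 5))), 3) = Pow(Pow(13, 2), 3) = Pow(169, 3) = 4826809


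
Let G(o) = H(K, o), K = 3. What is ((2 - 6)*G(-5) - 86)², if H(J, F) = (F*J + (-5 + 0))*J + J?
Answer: 20164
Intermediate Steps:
H(J, F) = J + J*(-5 + F*J) (H(J, F) = (F*J - 5)*J + J = (-5 + F*J)*J + J = J*(-5 + F*J) + J = J + J*(-5 + F*J))
G(o) = -12 + 9*o (G(o) = 3*(-4 + o*3) = 3*(-4 + 3*o) = -12 + 9*o)
((2 - 6)*G(-5) - 86)² = ((2 - 6)*(-12 + 9*(-5)) - 86)² = (-4*(-12 - 45) - 86)² = (-4*(-57) - 86)² = (228 - 86)² = 142² = 20164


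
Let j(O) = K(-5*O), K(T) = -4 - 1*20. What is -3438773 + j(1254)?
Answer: -3438797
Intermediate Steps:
K(T) = -24 (K(T) = -4 - 20 = -24)
j(O) = -24
-3438773 + j(1254) = -3438773 - 24 = -3438797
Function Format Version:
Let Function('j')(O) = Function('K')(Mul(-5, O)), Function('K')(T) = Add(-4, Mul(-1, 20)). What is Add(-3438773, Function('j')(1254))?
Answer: -3438797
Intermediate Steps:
Function('K')(T) = -24 (Function('K')(T) = Add(-4, -20) = -24)
Function('j')(O) = -24
Add(-3438773, Function('j')(1254)) = Add(-3438773, -24) = -3438797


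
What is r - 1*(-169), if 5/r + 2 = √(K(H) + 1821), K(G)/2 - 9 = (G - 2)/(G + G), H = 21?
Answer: 3257918/19277 + 5*√811398/38554 ≈ 169.12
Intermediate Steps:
K(G) = 18 + (-2 + G)/G (K(G) = 18 + 2*((G - 2)/(G + G)) = 18 + 2*((-2 + G)/((2*G))) = 18 + 2*((-2 + G)*(1/(2*G))) = 18 + 2*((-2 + G)/(2*G)) = 18 + (-2 + G)/G)
r = 5/(-2 + √811398/21) (r = 5/(-2 + √((19 - 2/21) + 1821)) = 5/(-2 + √(397/21 + 1821)) = 5/(-2 + √(38638/21)) = 5/(-2 + √811398/21) ≈ 0.12227)
r - 1*(-169) = (105/19277 + 5*√811398/38554) - 1*(-169) = (105/19277 + 5*√811398/38554) + 169 = 3257918/19277 + 5*√811398/38554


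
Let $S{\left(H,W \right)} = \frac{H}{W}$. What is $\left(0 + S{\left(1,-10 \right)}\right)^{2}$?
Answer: $\frac{1}{100} \approx 0.01$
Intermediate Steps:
$\left(0 + S{\left(1,-10 \right)}\right)^{2} = \left(0 + 1 \frac{1}{-10}\right)^{2} = \left(0 + 1 \left(- \frac{1}{10}\right)\right)^{2} = \left(0 - \frac{1}{10}\right)^{2} = \left(- \frac{1}{10}\right)^{2} = \frac{1}{100}$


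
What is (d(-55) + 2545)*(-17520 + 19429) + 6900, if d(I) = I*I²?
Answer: -312744570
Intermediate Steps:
d(I) = I³
(d(-55) + 2545)*(-17520 + 19429) + 6900 = ((-55)³ + 2545)*(-17520 + 19429) + 6900 = (-166375 + 2545)*1909 + 6900 = -163830*1909 + 6900 = -312751470 + 6900 = -312744570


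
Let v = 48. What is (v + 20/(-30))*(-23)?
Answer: -3266/3 ≈ -1088.7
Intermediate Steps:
(v + 20/(-30))*(-23) = (48 + 20/(-30))*(-23) = (48 + 20*(-1/30))*(-23) = (48 - ⅔)*(-23) = (142/3)*(-23) = -3266/3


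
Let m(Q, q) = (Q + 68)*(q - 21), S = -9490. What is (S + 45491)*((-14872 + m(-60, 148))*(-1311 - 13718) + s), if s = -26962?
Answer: 7495943246862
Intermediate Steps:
m(Q, q) = (-21 + q)*(68 + Q) (m(Q, q) = (68 + Q)*(-21 + q) = (-21 + q)*(68 + Q))
(S + 45491)*((-14872 + m(-60, 148))*(-1311 - 13718) + s) = (-9490 + 45491)*((-14872 + (-1428 - 21*(-60) + 68*148 - 60*148))*(-1311 - 13718) - 26962) = 36001*((-14872 + (-1428 + 1260 + 10064 - 8880))*(-15029) - 26962) = 36001*((-14872 + 1016)*(-15029) - 26962) = 36001*(-13856*(-15029) - 26962) = 36001*(208241824 - 26962) = 36001*208214862 = 7495943246862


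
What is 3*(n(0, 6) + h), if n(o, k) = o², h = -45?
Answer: -135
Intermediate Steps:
3*(n(0, 6) + h) = 3*(0² - 45) = 3*(0 - 45) = 3*(-45) = -135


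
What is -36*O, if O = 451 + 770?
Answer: -43956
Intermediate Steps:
O = 1221
-36*O = -36*1221 = -43956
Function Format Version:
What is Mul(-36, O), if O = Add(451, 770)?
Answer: -43956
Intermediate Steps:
O = 1221
Mul(-36, O) = Mul(-36, 1221) = -43956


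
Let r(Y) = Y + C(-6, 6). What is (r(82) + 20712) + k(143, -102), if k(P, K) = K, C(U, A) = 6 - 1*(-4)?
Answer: 20702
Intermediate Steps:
C(U, A) = 10 (C(U, A) = 6 + 4 = 10)
r(Y) = 10 + Y (r(Y) = Y + 10 = 10 + Y)
(r(82) + 20712) + k(143, -102) = ((10 + 82) + 20712) - 102 = (92 + 20712) - 102 = 20804 - 102 = 20702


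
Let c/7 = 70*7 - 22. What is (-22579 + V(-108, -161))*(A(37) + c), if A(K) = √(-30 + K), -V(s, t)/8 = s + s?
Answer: -68307876 - 20851*√7 ≈ -6.8363e+7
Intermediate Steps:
V(s, t) = -16*s (V(s, t) = -8*(s + s) = -16*s)
c = 3276 (c = 7*(70*7 - 22) = 7*(490 - 22) = 7*468 = 3276)
(-22579 + V(-108, -161))*(A(37) + c) = (-22579 - 16*(-108))*(√(-30 + 37) + 3276) = (-22579 + 1728)*(√7 + 3276) = -20851*(3276 + √7) = -68307876 - 20851*√7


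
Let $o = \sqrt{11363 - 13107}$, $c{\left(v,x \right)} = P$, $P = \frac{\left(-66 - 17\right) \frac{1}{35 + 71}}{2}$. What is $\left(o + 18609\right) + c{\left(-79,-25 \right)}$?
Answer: $\frac{3945025}{212} + 4 i \sqrt{109} \approx 18609.0 + 41.761 i$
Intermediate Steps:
$P = - \frac{83}{212}$ ($P = - \frac{83}{106} \cdot \frac{1}{2} = \left(-83\right) \frac{1}{106} \cdot \frac{1}{2} = \left(- \frac{83}{106}\right) \frac{1}{2} = - \frac{83}{212} \approx -0.39151$)
$c{\left(v,x \right)} = - \frac{83}{212}$
$o = 4 i \sqrt{109}$ ($o = \sqrt{-1744} = 4 i \sqrt{109} \approx 41.761 i$)
$\left(o + 18609\right) + c{\left(-79,-25 \right)} = \left(4 i \sqrt{109} + 18609\right) - \frac{83}{212} = \left(18609 + 4 i \sqrt{109}\right) - \frac{83}{212} = \frac{3945025}{212} + 4 i \sqrt{109}$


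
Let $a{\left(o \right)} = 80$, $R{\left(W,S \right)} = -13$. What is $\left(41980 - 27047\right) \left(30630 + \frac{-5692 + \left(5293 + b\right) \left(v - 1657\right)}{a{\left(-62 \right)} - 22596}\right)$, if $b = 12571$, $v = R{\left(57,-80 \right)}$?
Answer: $\frac{2686087008829}{5629} \approx 4.7719 \cdot 10^{8}$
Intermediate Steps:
$v = -13$
$\left(41980 - 27047\right) \left(30630 + \frac{-5692 + \left(5293 + b\right) \left(v - 1657\right)}{a{\left(-62 \right)} - 22596}\right) = \left(41980 - 27047\right) \left(30630 + \frac{-5692 + \left(5293 + 12571\right) \left(-13 - 1657\right)}{80 - 22596}\right) = 14933 \left(30630 + \frac{-5692 + 17864 \left(-1670\right)}{-22516}\right) = 14933 \left(30630 + \left(-5692 - 29832880\right) \left(- \frac{1}{22516}\right)\right) = 14933 \left(30630 - - \frac{7459643}{5629}\right) = 14933 \left(30630 + \frac{7459643}{5629}\right) = 14933 \cdot \frac{179875913}{5629} = \frac{2686087008829}{5629}$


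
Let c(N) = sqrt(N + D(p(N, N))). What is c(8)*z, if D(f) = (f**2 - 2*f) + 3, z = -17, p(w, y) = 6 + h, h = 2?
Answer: -17*sqrt(59) ≈ -130.58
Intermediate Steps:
p(w, y) = 8 (p(w, y) = 6 + 2 = 8)
D(f) = 3 + f**2 - 2*f
c(N) = sqrt(51 + N) (c(N) = sqrt(N + (3 + 8**2 - 2*8)) = sqrt(N + (3 + 64 - 16)) = sqrt(N + 51) = sqrt(51 + N))
c(8)*z = sqrt(51 + 8)*(-17) = sqrt(59)*(-17) = -17*sqrt(59)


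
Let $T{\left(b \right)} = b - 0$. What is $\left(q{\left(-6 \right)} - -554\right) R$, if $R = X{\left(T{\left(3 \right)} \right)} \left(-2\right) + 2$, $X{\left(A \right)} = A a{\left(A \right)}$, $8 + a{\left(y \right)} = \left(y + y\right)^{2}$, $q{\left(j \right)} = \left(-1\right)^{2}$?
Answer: $-92130$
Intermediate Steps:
$q{\left(j \right)} = 1$
$a{\left(y \right)} = -8 + 4 y^{2}$ ($a{\left(y \right)} = -8 + \left(y + y\right)^{2} = -8 + \left(2 y\right)^{2} = -8 + 4 y^{2}$)
$T{\left(b \right)} = b$ ($T{\left(b \right)} = b + 0 = b$)
$X{\left(A \right)} = A \left(-8 + 4 A^{2}\right)$
$R = -166$ ($R = 4 \cdot 3 \left(-2 + 3^{2}\right) \left(-2\right) + 2 = 4 \cdot 3 \left(-2 + 9\right) \left(-2\right) + 2 = 4 \cdot 3 \cdot 7 \left(-2\right) + 2 = 84 \left(-2\right) + 2 = -168 + 2 = -166$)
$\left(q{\left(-6 \right)} - -554\right) R = \left(1 - -554\right) \left(-166\right) = \left(1 + 554\right) \left(-166\right) = 555 \left(-166\right) = -92130$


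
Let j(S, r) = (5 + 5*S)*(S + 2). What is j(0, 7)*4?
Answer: 40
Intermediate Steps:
j(S, r) = (2 + S)*(5 + 5*S) (j(S, r) = (5 + 5*S)*(2 + S) = (2 + S)*(5 + 5*S))
j(0, 7)*4 = (10 + 5*0**2 + 15*0)*4 = (10 + 5*0 + 0)*4 = (10 + 0 + 0)*4 = 10*4 = 40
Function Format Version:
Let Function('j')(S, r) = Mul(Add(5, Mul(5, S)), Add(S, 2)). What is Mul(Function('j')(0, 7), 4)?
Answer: 40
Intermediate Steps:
Function('j')(S, r) = Mul(Add(2, S), Add(5, Mul(5, S))) (Function('j')(S, r) = Mul(Add(5, Mul(5, S)), Add(2, S)) = Mul(Add(2, S), Add(5, Mul(5, S))))
Mul(Function('j')(0, 7), 4) = Mul(Add(10, Mul(5, Pow(0, 2)), Mul(15, 0)), 4) = Mul(Add(10, Mul(5, 0), 0), 4) = Mul(Add(10, 0, 0), 4) = Mul(10, 4) = 40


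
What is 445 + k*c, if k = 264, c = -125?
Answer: -32555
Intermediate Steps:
445 + k*c = 445 + 264*(-125) = 445 - 33000 = -32555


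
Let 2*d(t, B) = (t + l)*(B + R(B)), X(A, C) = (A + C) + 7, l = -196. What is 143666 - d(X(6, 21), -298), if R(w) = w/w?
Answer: 119609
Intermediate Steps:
R(w) = 1
X(A, C) = 7 + A + C
d(t, B) = (1 + B)*(-196 + t)/2 (d(t, B) = ((t - 196)*(B + 1))/2 = ((-196 + t)*(1 + B))/2 = ((1 + B)*(-196 + t))/2 = (1 + B)*(-196 + t)/2)
143666 - d(X(6, 21), -298) = 143666 - (-98 + (7 + 6 + 21)/2 - 98*(-298) + (½)*(-298)*(7 + 6 + 21)) = 143666 - (-98 + (½)*34 + 29204 + (½)*(-298)*34) = 143666 - (-98 + 17 + 29204 - 5066) = 143666 - 1*24057 = 143666 - 24057 = 119609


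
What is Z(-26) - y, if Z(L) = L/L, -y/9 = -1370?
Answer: -12329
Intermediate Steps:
y = 12330 (y = -9*(-1370) = 12330)
Z(L) = 1
Z(-26) - y = 1 - 1*12330 = 1 - 12330 = -12329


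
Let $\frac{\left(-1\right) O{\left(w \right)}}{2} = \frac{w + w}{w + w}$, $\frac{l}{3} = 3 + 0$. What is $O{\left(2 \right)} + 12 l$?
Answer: $106$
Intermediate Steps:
$l = 9$ ($l = 3 \left(3 + 0\right) = 3 \cdot 3 = 9$)
$O{\left(w \right)} = -2$ ($O{\left(w \right)} = - 2 \frac{w + w}{w + w} = - 2 \frac{2 w}{2 w} = - 2 \cdot 2 w \frac{1}{2 w} = \left(-2\right) 1 = -2$)
$O{\left(2 \right)} + 12 l = -2 + 12 \cdot 9 = -2 + 108 = 106$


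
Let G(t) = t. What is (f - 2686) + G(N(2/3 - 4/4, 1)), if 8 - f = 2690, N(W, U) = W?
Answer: -16105/3 ≈ -5368.3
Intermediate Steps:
f = -2682 (f = 8 - 1*2690 = 8 - 2690 = -2682)
(f - 2686) + G(N(2/3 - 4/4, 1)) = (-2682 - 2686) + (2/3 - 4/4) = -5368 + (2*(1/3) - 4*1/4) = -5368 + (2/3 - 1) = -5368 - 1/3 = -16105/3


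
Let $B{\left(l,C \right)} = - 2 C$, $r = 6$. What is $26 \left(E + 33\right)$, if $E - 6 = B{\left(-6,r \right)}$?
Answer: $702$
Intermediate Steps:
$E = -6$ ($E = 6 - 12 = -6$)
$26 \left(E + 33\right) = 26 \left(-6 + 33\right) = 26 \cdot 27 = 702$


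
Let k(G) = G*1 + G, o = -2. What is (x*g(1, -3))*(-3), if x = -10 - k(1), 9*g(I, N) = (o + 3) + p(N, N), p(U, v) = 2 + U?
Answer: 0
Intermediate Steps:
k(G) = 2*G (k(G) = G + G = 2*G)
g(I, N) = ⅓ + N/9 (g(I, N) = ((-2 + 3) + (2 + N))/9 = (1 + (2 + N))/9 = (3 + N)/9 = ⅓ + N/9)
x = -12 (x = -10 - 2 = -12)
(x*g(1, -3))*(-3) = -12*(⅓ + (⅑)*(-3))*(-3) = -12*(⅓ - ⅓)*(-3) = -12*0*(-3) = 0*(-3) = 0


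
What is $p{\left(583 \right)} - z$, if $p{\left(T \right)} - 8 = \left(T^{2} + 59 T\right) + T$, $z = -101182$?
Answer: $476059$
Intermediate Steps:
$p{\left(T \right)} = 8 + T^{2} + 60 T$ ($p{\left(T \right)} = 8 + \left(\left(T^{2} + 59 T\right) + T\right) = 8 + \left(T^{2} + 60 T\right) = 8 + T^{2} + 60 T$)
$p{\left(583 \right)} - z = \left(8 + 583^{2} + 60 \cdot 583\right) - -101182 = \left(8 + 339889 + 34980\right) + 101182 = 374877 + 101182 = 476059$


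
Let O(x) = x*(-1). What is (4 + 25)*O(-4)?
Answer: 116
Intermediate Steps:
O(x) = -x
(4 + 25)*O(-4) = (4 + 25)*(-1*(-4)) = 29*4 = 116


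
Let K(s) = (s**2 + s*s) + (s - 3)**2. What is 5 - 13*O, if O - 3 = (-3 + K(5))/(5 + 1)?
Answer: -289/2 ≈ -144.50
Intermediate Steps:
K(s) = (-3 + s)**2 + 2*s**2 (K(s) = (s**2 + s**2) + (-3 + s)**2 = 2*s**2 + (-3 + s)**2 = (-3 + s)**2 + 2*s**2)
O = 23/2 (O = 3 + (-3 + ((-3 + 5)**2 + 2*5**2))/(5 + 1) = 3 + (-3 + (2**2 + 2*25))/6 = 3 + (-3 + (4 + 50))*(1/6) = 3 + (-3 + 54)*(1/6) = 3 + 51*(1/6) = 3 + 17/2 = 23/2 ≈ 11.500)
5 - 13*O = 5 - 13*23/2 = 5 - 299/2 = -289/2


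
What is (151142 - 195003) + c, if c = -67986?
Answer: -111847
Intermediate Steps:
(151142 - 195003) + c = (151142 - 195003) - 67986 = -43861 - 67986 = -111847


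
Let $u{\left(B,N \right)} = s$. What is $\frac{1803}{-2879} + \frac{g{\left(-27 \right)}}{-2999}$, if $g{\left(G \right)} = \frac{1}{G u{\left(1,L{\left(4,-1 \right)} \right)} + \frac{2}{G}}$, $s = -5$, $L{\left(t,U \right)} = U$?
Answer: $- \frac{19698496404}{31454102803} \approx -0.62626$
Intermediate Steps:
$u{\left(B,N \right)} = -5$
$g{\left(G \right)} = \frac{1}{- 5 G + \frac{2}{G}}$ ($g{\left(G \right)} = \frac{1}{G \left(-5\right) + \frac{2}{G}} = \frac{1}{- 5 G + \frac{2}{G}}$)
$\frac{1803}{-2879} + \frac{g{\left(-27 \right)}}{-2999} = \frac{1803}{-2879} + \frac{\left(-27\right) \frac{1}{2 - 5 \left(-27\right)^{2}}}{-2999} = 1803 \left(- \frac{1}{2879}\right) + - \frac{27}{2 - 3645} \left(- \frac{1}{2999}\right) = - \frac{1803}{2879} + - \frac{27}{2 - 3645} \left(- \frac{1}{2999}\right) = - \frac{1803}{2879} + - \frac{27}{-3643} \left(- \frac{1}{2999}\right) = - \frac{1803}{2879} + \left(-27\right) \left(- \frac{1}{3643}\right) \left(- \frac{1}{2999}\right) = - \frac{1803}{2879} + \frac{27}{3643} \left(- \frac{1}{2999}\right) = - \frac{1803}{2879} - \frac{27}{10925357} = - \frac{19698496404}{31454102803}$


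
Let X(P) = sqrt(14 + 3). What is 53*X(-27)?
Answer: 53*sqrt(17) ≈ 218.52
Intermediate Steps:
X(P) = sqrt(17)
53*X(-27) = 53*sqrt(17)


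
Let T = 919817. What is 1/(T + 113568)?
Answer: 1/1033385 ≈ 9.6769e-7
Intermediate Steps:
1/(T + 113568) = 1/(919817 + 113568) = 1/1033385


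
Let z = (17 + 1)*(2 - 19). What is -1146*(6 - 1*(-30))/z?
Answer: 2292/17 ≈ 134.82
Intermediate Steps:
z = -306 (z = 18*(-17) = -306)
-1146*(6 - 1*(-30))/z = -1146*(6 - 1*(-30))/(-306) = -1146*(6 + 30)*(-1)/306 = -41256*(-1)/306 = -1146*(-2/17) = 2292/17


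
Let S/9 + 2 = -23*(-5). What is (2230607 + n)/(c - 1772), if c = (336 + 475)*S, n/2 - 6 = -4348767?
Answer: -1293383/164603 ≈ -7.8576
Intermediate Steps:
S = 1017 (S = -18 + 9*(-23*(-5)) = -18 + 9*115 = -18 + 1035 = 1017)
n = -8697522 (n = 12 + 2*(-4348767) = 12 - 8697534 = -8697522)
c = 824787 (c = (336 + 475)*1017 = 811*1017 = 824787)
(2230607 + n)/(c - 1772) = (2230607 - 8697522)/(824787 - 1772) = -6466915/823015 = -6466915*1/823015 = -1293383/164603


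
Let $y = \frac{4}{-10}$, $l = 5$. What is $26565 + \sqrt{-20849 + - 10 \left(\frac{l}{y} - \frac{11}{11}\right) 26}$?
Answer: $26565 + i \sqrt{17339} \approx 26565.0 + 131.68 i$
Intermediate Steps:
$y = - \frac{2}{5}$ ($y = 4 \left(- \frac{1}{10}\right) = - \frac{2}{5} \approx -0.4$)
$26565 + \sqrt{-20849 + - 10 \left(\frac{l}{y} - \frac{11}{11}\right) 26} = 26565 + \sqrt{-20849 + - 10 \left(\frac{5}{- \frac{2}{5}} - \frac{11}{11}\right) 26} = 26565 + \sqrt{-20849 + - 10 \left(5 \left(- \frac{5}{2}\right) - 1\right) 26} = 26565 + \sqrt{-20849 + - 10 \left(- \frac{25}{2} - 1\right) 26} = 26565 + \sqrt{-20849 + \left(-10\right) \left(- \frac{27}{2}\right) 26} = 26565 + \sqrt{-20849 + 135 \cdot 26} = 26565 + \sqrt{-20849 + 3510} = 26565 + \sqrt{-17339} = 26565 + i \sqrt{17339}$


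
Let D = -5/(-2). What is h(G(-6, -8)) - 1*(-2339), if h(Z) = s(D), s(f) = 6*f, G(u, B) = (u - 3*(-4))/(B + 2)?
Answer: 2354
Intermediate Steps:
D = 5/2 (D = -5*(-½) = 5/2 ≈ 2.5000)
G(u, B) = (12 + u)/(2 + B) (G(u, B) = (u + 12)/(2 + B) = (12 + u)/(2 + B))
h(Z) = 15 (h(Z) = 6*(5/2) = 15)
h(G(-6, -8)) - 1*(-2339) = 15 - 1*(-2339) = 15 + 2339 = 2354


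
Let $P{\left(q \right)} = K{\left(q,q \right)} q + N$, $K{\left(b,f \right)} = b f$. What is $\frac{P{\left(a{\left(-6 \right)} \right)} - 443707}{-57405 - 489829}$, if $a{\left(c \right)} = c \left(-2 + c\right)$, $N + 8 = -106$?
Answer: $\frac{333229}{547234} \approx 0.60893$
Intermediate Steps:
$N = -114$ ($N = -8 - 106 = -114$)
$P{\left(q \right)} = -114 + q^{3}$ ($P{\left(q \right)} = q q q - 114 = q^{2} q - 114 = q^{3} - 114 = -114 + q^{3}$)
$\frac{P{\left(a{\left(-6 \right)} \right)} - 443707}{-57405 - 489829} = \frac{\left(-114 + \left(- 6 \left(-2 - 6\right)\right)^{3}\right) - 443707}{-57405 - 489829} = \frac{\left(-114 + \left(\left(-6\right) \left(-8\right)\right)^{3}\right) - 443707}{-547234} = \left(\left(-114 + 48^{3}\right) - 443707\right) \left(- \frac{1}{547234}\right) = \left(\left(-114 + 110592\right) - 443707\right) \left(- \frac{1}{547234}\right) = \left(110478 - 443707\right) \left(- \frac{1}{547234}\right) = \left(-333229\right) \left(- \frac{1}{547234}\right) = \frac{333229}{547234}$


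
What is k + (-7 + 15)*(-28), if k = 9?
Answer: -215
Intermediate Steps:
k + (-7 + 15)*(-28) = 9 + (-7 + 15)*(-28) = 9 + 8*(-28) = 9 - 224 = -215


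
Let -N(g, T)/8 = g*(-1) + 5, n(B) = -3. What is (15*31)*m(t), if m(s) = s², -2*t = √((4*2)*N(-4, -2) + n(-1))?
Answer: -269235/4 ≈ -67309.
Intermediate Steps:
N(g, T) = -40 + 8*g (N(g, T) = -8*(g*(-1) + 5) = -8*(-g + 5) = -8*(5 - g) = -40 + 8*g)
t = -I*√579/2 (t = -√((4*2)*(-40 + 8*(-4)) - 3)/2 = -√(8*(-40 - 32) - 3)/2 = -√(8*(-72) - 3)/2 = -√(-576 - 3)/2 = -I*√579/2 ≈ -12.031*I)
(15*31)*m(t) = (15*31)*(-I*√579/2)² = 465*(-579/4) = -269235/4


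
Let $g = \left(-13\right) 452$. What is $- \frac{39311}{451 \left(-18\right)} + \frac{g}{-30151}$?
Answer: $\frac{112087939}{22251438} \approx 5.0373$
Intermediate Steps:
$g = -5876$
$- \frac{39311}{451 \left(-18\right)} + \frac{g}{-30151} = - \frac{39311}{451 \left(-18\right)} - \frac{5876}{-30151} = - \frac{39311}{-8118} - - \frac{5876}{30151} = \left(-39311\right) \left(- \frac{1}{8118}\right) + \frac{5876}{30151} = \frac{39311}{8118} + \frac{5876}{30151} = \frac{112087939}{22251438}$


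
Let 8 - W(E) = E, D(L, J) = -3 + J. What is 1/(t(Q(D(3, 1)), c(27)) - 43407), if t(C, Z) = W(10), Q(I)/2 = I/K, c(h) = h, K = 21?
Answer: -1/43409 ≈ -2.3037e-5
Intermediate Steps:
W(E) = 8 - E
Q(I) = 2*I/21 (Q(I) = 2*(I/21) = 2*I/21)
t(C, Z) = -2 (t(C, Z) = 8 - 1*10 = 8 - 10 = -2)
1/(t(Q(D(3, 1)), c(27)) - 43407) = 1/(-2 - 43407) = 1/(-43409) = -1/43409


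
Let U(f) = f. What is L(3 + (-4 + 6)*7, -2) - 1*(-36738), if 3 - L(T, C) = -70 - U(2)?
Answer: 36813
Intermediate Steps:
L(T, C) = 75 (L(T, C) = 3 - (-70 - 1*2) = 3 - (-70 - 2) = 3 - 1*(-72) = 3 + 72 = 75)
L(3 + (-4 + 6)*7, -2) - 1*(-36738) = 75 - 1*(-36738) = 75 + 36738 = 36813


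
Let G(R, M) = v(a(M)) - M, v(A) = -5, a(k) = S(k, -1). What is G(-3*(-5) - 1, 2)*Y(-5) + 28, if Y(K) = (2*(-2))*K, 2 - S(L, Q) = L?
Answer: -112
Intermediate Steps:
S(L, Q) = 2 - L
a(k) = 2 - k
Y(K) = -4*K
G(R, M) = -5 - M
G(-3*(-5) - 1, 2)*Y(-5) + 28 = (-5 - 1*2)*(-4*(-5)) + 28 = (-5 - 2)*20 + 28 = -7*20 + 28 = -140 + 28 = -112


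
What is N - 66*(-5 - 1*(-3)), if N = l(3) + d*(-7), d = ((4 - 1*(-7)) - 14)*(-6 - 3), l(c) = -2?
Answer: -59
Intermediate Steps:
d = 27 (d = ((4 + 7) - 14)*(-9) = (11 - 14)*(-9) = -3*(-9) = 27)
N = -191 (N = -2 + 27*(-7) = -2 - 189 = -191)
N - 66*(-5 - 1*(-3)) = -191 - 66*(-5 - 1*(-3)) = -191 - 66*(-5 + 3) = -191 - 66*(-2) = -191 - 1*(-132) = -191 + 132 = -59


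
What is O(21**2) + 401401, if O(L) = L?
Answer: 401842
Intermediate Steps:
O(21**2) + 401401 = 21**2 + 401401 = 441 + 401401 = 401842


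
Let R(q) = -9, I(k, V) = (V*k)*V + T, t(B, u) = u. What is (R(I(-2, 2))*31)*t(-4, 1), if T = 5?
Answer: -279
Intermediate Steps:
I(k, V) = 5 + k*V**2 (I(k, V) = (V*k)*V + 5 = k*V**2 + 5 = 5 + k*V**2)
(R(I(-2, 2))*31)*t(-4, 1) = -9*31*1 = -279*1 = -279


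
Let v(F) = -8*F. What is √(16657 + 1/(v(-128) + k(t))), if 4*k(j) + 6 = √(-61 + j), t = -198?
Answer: √((68127134 + 16657*I*√259)/(4090 + I*√259)) ≈ 129.06 - 0.e-8*I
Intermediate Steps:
k(j) = -3/2 + √(-61 + j)/4
√(16657 + 1/(v(-128) + k(t))) = √(16657 + 1/(-8*(-128) + (-3/2 + √(-61 - 198)/4))) = √(16657 + 1/(1024 + (-3/2 + √(-259)/4))) = √(16657 + 1/(1024 + (-3/2 + (I*√259)/4))) = √(16657 + 1/(1024 + (-3/2 + I*√259/4))) = √(16657 + 1/(2045/2 + I*√259/4))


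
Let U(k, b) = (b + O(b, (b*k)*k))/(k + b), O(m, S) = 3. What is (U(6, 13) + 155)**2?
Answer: 8767521/361 ≈ 24287.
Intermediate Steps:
U(k, b) = (3 + b)/(b + k) (U(k, b) = (b + 3)/(k + b) = (3 + b)/(b + k))
(U(6, 13) + 155)**2 = ((3 + 13)/(13 + 6) + 155)**2 = (16/19 + 155)**2 = (2961/19)**2 = 8767521/361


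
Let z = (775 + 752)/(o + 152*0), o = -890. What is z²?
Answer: 2331729/792100 ≈ 2.9437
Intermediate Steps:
z = -1527/890 (z = (775 + 752)/(-890 + 152*0) = 1527/(-890 + 0) = 1527/(-890) = 1527*(-1/890) = -1527/890 ≈ -1.7157)
z² = (-1527/890)² = 2331729/792100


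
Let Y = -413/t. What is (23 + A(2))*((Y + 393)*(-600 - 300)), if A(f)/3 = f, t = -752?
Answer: -1931067225/188 ≈ -1.0272e+7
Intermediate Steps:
A(f) = 3*f
Y = 413/752 (Y = -413/(-752) = -413*(-1/752) = 413/752 ≈ 0.54920)
(23 + A(2))*((Y + 393)*(-600 - 300)) = (23 + 3*2)*((413/752 + 393)*(-600 - 300)) = (23 + 6)*((295949/752)*(-900)) = 29*(-66588525/188) = -1931067225/188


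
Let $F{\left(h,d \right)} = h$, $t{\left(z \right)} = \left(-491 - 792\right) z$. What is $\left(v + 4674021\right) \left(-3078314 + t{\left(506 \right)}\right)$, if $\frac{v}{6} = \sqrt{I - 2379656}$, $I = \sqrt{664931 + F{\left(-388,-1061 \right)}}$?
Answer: $-17422469365752 - 22365072 i \sqrt{2379656 - \sqrt{664543}} \approx -1.7422 \cdot 10^{13} - 3.4495 \cdot 10^{10} i$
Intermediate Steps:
$t{\left(z \right)} = - 1283 z$
$I = \sqrt{664543}$ ($I = \sqrt{664931 - 388} = \sqrt{664543} \approx 815.2$)
$v = 6 \sqrt{-2379656 + \sqrt{664543}}$ ($v = 6 \sqrt{\sqrt{664543} - 2379656} = 6 \sqrt{-2379656 + \sqrt{664543}} \approx 9254.1 i$)
$\left(v + 4674021\right) \left(-3078314 + t{\left(506 \right)}\right) = \left(6 \sqrt{-2379656 + \sqrt{664543}} + 4674021\right) \left(-3078314 - 649198\right) = \left(4674021 + 6 \sqrt{-2379656 + \sqrt{664543}}\right) \left(-3078314 - 649198\right) = \left(4674021 + 6 \sqrt{-2379656 + \sqrt{664543}}\right) \left(-3727512\right) = -17422469365752 - 22365072 \sqrt{-2379656 + \sqrt{664543}}$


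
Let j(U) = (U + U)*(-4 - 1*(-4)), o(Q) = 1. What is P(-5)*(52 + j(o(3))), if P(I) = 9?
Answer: 468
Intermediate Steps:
j(U) = 0 (j(U) = (2*U)*(-4 + 4) = (2*U)*0 = 0)
P(-5)*(52 + j(o(3))) = 9*(52 + 0) = 9*52 = 468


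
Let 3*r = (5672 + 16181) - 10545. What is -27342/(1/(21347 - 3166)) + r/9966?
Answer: -675565561304/1359 ≈ -4.9710e+8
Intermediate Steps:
r = 11308/3 (r = ((5672 + 16181) - 10545)/3 = (21853 - 10545)/3 = (1/3)*11308 = 11308/3 ≈ 3769.3)
-27342/(1/(21347 - 3166)) + r/9966 = -27342/(1/(21347 - 3166)) + (11308/3)/9966 = -27342/(1/18181) + (11308/3)*(1/9966) = -27342/1/18181 + 514/1359 = -27342*18181 + 514/1359 = -497104902 + 514/1359 = -675565561304/1359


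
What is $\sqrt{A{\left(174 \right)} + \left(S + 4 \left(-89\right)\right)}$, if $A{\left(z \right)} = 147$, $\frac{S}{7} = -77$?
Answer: $2 i \sqrt{187} \approx 27.35 i$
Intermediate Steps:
$S = -539$ ($S = 7 \left(-77\right) = -539$)
$\sqrt{A{\left(174 \right)} + \left(S + 4 \left(-89\right)\right)} = \sqrt{147 + \left(-539 + 4 \left(-89\right)\right)} = \sqrt{147 - 895} = \sqrt{-748} = 2 i \sqrt{187}$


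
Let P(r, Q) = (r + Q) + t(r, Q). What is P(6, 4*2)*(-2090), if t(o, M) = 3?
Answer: -35530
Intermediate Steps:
P(r, Q) = 3 + Q + r (P(r, Q) = (r + Q) + 3 = (Q + r) + 3 = 3 + Q + r)
P(6, 4*2)*(-2090) = (3 + 4*2 + 6)*(-2090) = (3 + 8 + 6)*(-2090) = 17*(-2090) = -35530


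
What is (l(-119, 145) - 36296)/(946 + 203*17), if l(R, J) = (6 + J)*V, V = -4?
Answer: -36900/4397 ≈ -8.3921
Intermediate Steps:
l(R, J) = -24 - 4*J (l(R, J) = (6 + J)*(-4) = -24 - 4*J)
(l(-119, 145) - 36296)/(946 + 203*17) = ((-24 - 4*145) - 36296)/(946 + 203*17) = ((-24 - 580) - 36296)/(946 + 3451) = (-604 - 36296)/4397 = -36900*1/4397 = -36900/4397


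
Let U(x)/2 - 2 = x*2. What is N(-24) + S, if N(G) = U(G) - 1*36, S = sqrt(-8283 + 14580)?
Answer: -128 + sqrt(6297) ≈ -48.646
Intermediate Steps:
U(x) = 4 + 4*x (U(x) = 4 + 2*(x*2) = 4 + 2*(2*x) = 4 + 4*x)
S = sqrt(6297) ≈ 79.354
N(G) = -32 + 4*G (N(G) = (4 + 4*G) - 1*36 = (4 + 4*G) - 36 = -32 + 4*G)
N(-24) + S = (-32 + 4*(-24)) + sqrt(6297) = (-32 - 96) + sqrt(6297) = -128 + sqrt(6297)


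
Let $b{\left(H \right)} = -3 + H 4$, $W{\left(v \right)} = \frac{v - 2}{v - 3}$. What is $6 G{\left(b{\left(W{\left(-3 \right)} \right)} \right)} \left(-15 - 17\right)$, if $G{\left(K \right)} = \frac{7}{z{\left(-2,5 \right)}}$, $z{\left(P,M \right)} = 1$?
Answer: $-1344$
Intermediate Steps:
$W{\left(v \right)} = \frac{-2 + v}{-3 + v}$
$b{\left(H \right)} = -3 + 4 H$
$G{\left(K \right)} = 7$ ($G{\left(K \right)} = \frac{7}{1} = 7 \cdot 1 = 7$)
$6 G{\left(b{\left(W{\left(-3 \right)} \right)} \right)} \left(-15 - 17\right) = 6 \cdot 7 \left(-15 - 17\right) = 42 \left(-15 - 17\right) = 42 \left(-32\right) = -1344$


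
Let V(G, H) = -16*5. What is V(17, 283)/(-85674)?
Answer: 40/42837 ≈ 0.00093377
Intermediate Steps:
V(G, H) = -80
V(17, 283)/(-85674) = -80/(-85674) = -80*(-1/85674) = 40/42837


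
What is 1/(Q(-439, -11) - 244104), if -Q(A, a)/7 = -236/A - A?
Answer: -439/108512355 ≈ -4.0456e-6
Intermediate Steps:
Q(A, a) = 7*A + 1652/A (Q(A, a) = -7*(-236/A - A) = -7*(-A - 236/A) = 7*A + 1652/A)
1/(Q(-439, -11) - 244104) = 1/((7*(-439) + 1652/(-439)) - 244104) = 1/((-3073 + 1652*(-1/439)) - 244104) = 1/((-3073 - 1652/439) - 244104) = 1/(-1350699/439 - 244104) = 1/(-108512355/439) = -439/108512355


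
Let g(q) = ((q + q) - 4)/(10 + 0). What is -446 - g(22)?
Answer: -450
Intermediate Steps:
g(q) = -⅖ + q/5 (g(q) = (2*q - 4)/10 = (-4 + 2*q)*(⅒) = -⅖ + q/5)
-446 - g(22) = -446 - (-⅖ + (⅕)*22) = -446 - (-⅖ + 22/5) = -446 - 1*4 = -446 - 4 = -450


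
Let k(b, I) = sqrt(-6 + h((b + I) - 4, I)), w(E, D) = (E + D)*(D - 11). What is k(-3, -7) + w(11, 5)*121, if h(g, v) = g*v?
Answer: -11616 + 2*sqrt(23) ≈ -11606.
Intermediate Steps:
w(E, D) = (-11 + D)*(D + E) (w(E, D) = (D + E)*(-11 + D) = (-11 + D)*(D + E))
k(b, I) = sqrt(-6 + I*(-4 + I + b)) (k(b, I) = sqrt(-6 + ((b + I) - 4)*I) = sqrt(-6 + ((I + b) - 4)*I) = sqrt(-6 + (-4 + I + b)*I) = sqrt(-6 + I*(-4 + I + b)))
k(-3, -7) + w(11, 5)*121 = sqrt(-6 - 7*(-4 - 7 - 3)) + (5**2 - 11*5 - 11*11 + 5*11)*121 = sqrt(-6 - 7*(-14)) + (25 - 55 - 121 + 55)*121 = sqrt(-6 + 98) - 96*121 = sqrt(92) - 11616 = 2*sqrt(23) - 11616 = -11616 + 2*sqrt(23)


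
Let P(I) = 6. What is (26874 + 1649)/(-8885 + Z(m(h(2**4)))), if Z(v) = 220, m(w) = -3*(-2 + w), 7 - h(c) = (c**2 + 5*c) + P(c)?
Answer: -28523/8665 ≈ -3.2917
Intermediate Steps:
h(c) = 1 - c**2 - 5*c (h(c) = 7 - ((c**2 + 5*c) + 6) = 7 - (6 + c**2 + 5*c) = 7 + (-6 - c**2 - 5*c) = 1 - c**2 - 5*c)
m(w) = 6 - 3*w
(26874 + 1649)/(-8885 + Z(m(h(2**4)))) = (26874 + 1649)/(-8885 + 220) = 28523/(-8665) = 28523*(-1/8665) = -28523/8665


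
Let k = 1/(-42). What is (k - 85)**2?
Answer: 12752041/1764 ≈ 7229.0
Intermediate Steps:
k = -1/42 ≈ -0.023810
(k - 85)**2 = (-1/42 - 85)**2 = (-3571/42)**2 = 12752041/1764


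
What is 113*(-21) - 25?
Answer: -2398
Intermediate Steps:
113*(-21) - 25 = -2373 - 25 = -2398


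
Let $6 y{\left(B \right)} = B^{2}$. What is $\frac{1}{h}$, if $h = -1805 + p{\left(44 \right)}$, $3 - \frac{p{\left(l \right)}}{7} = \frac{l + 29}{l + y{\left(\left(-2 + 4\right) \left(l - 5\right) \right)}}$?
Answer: $- \frac{1058}{1887983} \approx -0.00056039$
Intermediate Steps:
$y{\left(B \right)} = \frac{B^{2}}{6}$
$p{\left(l \right)} = 21 - \frac{7 \left(29 + l\right)}{l + \frac{\left(-10 + 2 l\right)^{2}}{6}}$ ($p{\left(l \right)} = 21 - 7 \frac{l + 29}{l + \frac{\left(\left(-2 + 4\right) \left(l - 5\right)\right)^{2}}{6}} = 21 - 7 \frac{29 + l}{l + \frac{\left(2 \left(-5 + l\right)\right)^{2}}{6}} = 21 - 7 \frac{29 + l}{l + \frac{\left(-10 + 2 l\right)^{2}}{6}} = 21 - \frac{7 \left(29 + l\right)}{l + \frac{\left(-10 + 2 l\right)^{2}}{6}}$)
$h = - \frac{1887983}{1058}$ ($h = -1805 + \frac{21 \left(21 - 792 + 2 \cdot 44^{2}\right)}{50 - 748 + 2 \cdot 44^{2}} = -1805 + \frac{21 \left(21 - 792 + 2 \cdot 1936\right)}{50 - 748 + 2 \cdot 1936} = -1805 + \frac{21 \left(21 - 792 + 3872\right)}{50 - 748 + 3872} = -1805 + 21 \cdot \frac{1}{3174} \cdot 3101 = -1805 + \frac{21707}{1058} = - \frac{1887983}{1058} \approx -1784.5$)
$\frac{1}{h} = \frac{1}{- \frac{1887983}{1058}} = - \frac{1058}{1887983}$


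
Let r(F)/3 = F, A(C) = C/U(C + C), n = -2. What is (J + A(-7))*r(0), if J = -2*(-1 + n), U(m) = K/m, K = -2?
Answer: 0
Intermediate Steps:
U(m) = -2/m
A(C) = -C**2 (A(C) = C/((-2/(C + C))) = C/((-2*1/(2*C))) = C/((-1/C)) = C*(-C) = -C**2)
r(F) = 3*F
J = 6 (J = -2*(-1 - 2) = -2*(-3) = 6)
(J + A(-7))*r(0) = (6 - 1*(-7)**2)*(3*0) = (6 - 1*49)*0 = (6 - 49)*0 = -43*0 = 0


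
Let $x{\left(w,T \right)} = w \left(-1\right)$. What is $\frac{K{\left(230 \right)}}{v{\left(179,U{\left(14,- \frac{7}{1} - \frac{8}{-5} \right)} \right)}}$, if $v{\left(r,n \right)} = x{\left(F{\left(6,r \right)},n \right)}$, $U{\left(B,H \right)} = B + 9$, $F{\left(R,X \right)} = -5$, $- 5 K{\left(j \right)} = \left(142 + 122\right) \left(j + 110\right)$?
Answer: $- \frac{17952}{5} \approx -3590.4$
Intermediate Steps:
$K{\left(j \right)} = -5808 - \frac{264 j}{5}$ ($K{\left(j \right)} = - \frac{\left(142 + 122\right) \left(j + 110\right)}{5} = - \frac{264 \left(110 + j\right)}{5} = - \frac{29040 + 264 j}{5} = -5808 - \frac{264 j}{5}$)
$U{\left(B,H \right)} = 9 + B$
$x{\left(w,T \right)} = - w$
$v{\left(r,n \right)} = 5$ ($v{\left(r,n \right)} = \left(-1\right) \left(-5\right) = 5$)
$\frac{K{\left(230 \right)}}{v{\left(179,U{\left(14,- \frac{7}{1} - \frac{8}{-5} \right)} \right)}} = \frac{-5808 - 12144}{5} = \left(-5808 - 12144\right) \frac{1}{5} = \left(-17952\right) \frac{1}{5} = - \frac{17952}{5}$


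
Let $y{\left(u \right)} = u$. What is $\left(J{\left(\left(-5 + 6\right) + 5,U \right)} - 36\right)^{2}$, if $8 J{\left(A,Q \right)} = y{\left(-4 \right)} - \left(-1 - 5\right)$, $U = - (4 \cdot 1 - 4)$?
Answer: $\frac{20449}{16} \approx 1278.1$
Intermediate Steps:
$U = 0$ ($U = - (4 - 4) = \left(-1\right) 0 = 0$)
$J{\left(A,Q \right)} = \frac{1}{4}$ ($J{\left(A,Q \right)} = \frac{-4 - \left(-1 - 5\right)}{8} = \frac{-4 - -6}{8} = \frac{-4 + 6}{8} = \frac{1}{8} \cdot 2 = \frac{1}{4}$)
$\left(J{\left(\left(-5 + 6\right) + 5,U \right)} - 36\right)^{2} = \left(\frac{1}{4} - 36\right)^{2} = \left(- \frac{143}{4}\right)^{2} = \frac{20449}{16}$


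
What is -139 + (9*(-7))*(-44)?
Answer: 2633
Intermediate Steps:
-139 + (9*(-7))*(-44) = -139 - 63*(-44) = -139 + 2772 = 2633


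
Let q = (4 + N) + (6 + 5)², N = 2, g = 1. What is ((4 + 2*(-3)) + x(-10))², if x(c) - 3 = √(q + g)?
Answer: 129 + 16*√2 ≈ 151.63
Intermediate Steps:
q = 127 (q = (4 + 2) + (6 + 5)² = 6 + 11² = 6 + 121 = 127)
x(c) = 3 + 8*√2 (x(c) = 3 + √(127 + 1) = 3 + √128 = 3 + 8*√2)
((4 + 2*(-3)) + x(-10))² = ((4 + 2*(-3)) + (3 + 8*√2))² = ((4 - 6) + (3 + 8*√2))² = (-2 + (3 + 8*√2))² = (1 + 8*√2)²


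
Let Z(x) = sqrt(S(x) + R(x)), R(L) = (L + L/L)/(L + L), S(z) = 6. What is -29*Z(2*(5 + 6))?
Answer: -29*sqrt(3157)/22 ≈ -74.065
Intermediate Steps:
R(L) = (1 + L)/(2*L) (R(L) = (L + 1)/((2*L)) = (1 + L)*(1/(2*L)) = (1 + L)/(2*L))
Z(x) = sqrt(6 + (1 + x)/(2*x))
-29*Z(2*(5 + 6)) = -29*sqrt(26 + 2/((2*(5 + 6))))/2 = -29*sqrt(26 + 2/((2*11)))/2 = -29*sqrt(26 + 2/22)/2 = -29*sqrt(26 + 2*(1/22))/2 = -29*sqrt(26 + 1/11)/2 = -29*sqrt(287/11)/2 = -29*sqrt(3157)/11/2 = -29*sqrt(3157)/22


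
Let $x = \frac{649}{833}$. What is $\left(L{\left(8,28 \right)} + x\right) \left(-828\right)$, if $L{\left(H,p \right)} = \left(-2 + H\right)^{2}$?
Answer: $- \frac{25367436}{833} \approx -30453.0$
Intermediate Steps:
$x = \frac{649}{833}$ ($x = 649 \cdot \frac{1}{833} = \frac{649}{833} \approx 0.77911$)
$\left(L{\left(8,28 \right)} + x\right) \left(-828\right) = \left(\left(-2 + 8\right)^{2} + \frac{649}{833}\right) \left(-828\right) = \left(6^{2} + \frac{649}{833}\right) \left(-828\right) = \left(36 + \frac{649}{833}\right) \left(-828\right) = \frac{30637}{833} \left(-828\right) = - \frac{25367436}{833}$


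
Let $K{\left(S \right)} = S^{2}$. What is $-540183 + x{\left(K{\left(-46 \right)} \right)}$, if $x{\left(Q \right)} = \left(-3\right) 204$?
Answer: $-540795$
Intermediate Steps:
$x{\left(Q \right)} = -612$
$-540183 + x{\left(K{\left(-46 \right)} \right)} = -540183 - 612 = -540795$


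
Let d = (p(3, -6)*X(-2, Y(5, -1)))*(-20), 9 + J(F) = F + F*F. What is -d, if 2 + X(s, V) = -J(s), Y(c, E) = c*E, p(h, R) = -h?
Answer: -300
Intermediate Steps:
J(F) = -9 + F + F**2 (J(F) = -9 + (F + F*F) = -9 + (F + F**2) = -9 + F + F**2)
Y(c, E) = E*c
X(s, V) = 7 - s - s**2 (X(s, V) = -2 - (-9 + s + s**2) = -2 + (9 - s - s**2) = 7 - s - s**2)
d = 300 (d = ((-1*3)*(7 - 1*(-2) - 1*(-2)**2))*(-20) = -3*(7 + 2 - 1*4)*(-20) = -3*(7 + 2 - 4)*(-20) = -3*5*(-20) = -15*(-20) = 300)
-d = -1*300 = -300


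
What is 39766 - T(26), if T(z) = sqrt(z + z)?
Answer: 39766 - 2*sqrt(13) ≈ 39759.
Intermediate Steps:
T(z) = sqrt(2)*sqrt(z) (T(z) = sqrt(2*z) = sqrt(2)*sqrt(z))
39766 - T(26) = 39766 - sqrt(2)*sqrt(26) = 39766 - 2*sqrt(13)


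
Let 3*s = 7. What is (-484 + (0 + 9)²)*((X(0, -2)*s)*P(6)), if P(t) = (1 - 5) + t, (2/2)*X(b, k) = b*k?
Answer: 0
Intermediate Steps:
s = 7/3 (s = (⅓)*7 = 7/3 ≈ 2.3333)
X(b, k) = b*k
P(t) = -4 + t
(-484 + (0 + 9)²)*((X(0, -2)*s)*P(6)) = (-484 + (0 + 9)²)*(((0*(-2))*(7/3))*(-4 + 6)) = (-484 + 9²)*((0*(7/3))*2) = (-484 + 81)*(0*2) = -403*0 = 0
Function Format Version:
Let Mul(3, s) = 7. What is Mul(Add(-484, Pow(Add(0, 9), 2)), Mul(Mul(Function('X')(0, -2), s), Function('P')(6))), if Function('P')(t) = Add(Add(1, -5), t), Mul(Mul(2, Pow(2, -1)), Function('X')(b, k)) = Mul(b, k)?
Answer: 0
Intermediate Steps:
s = Rational(7, 3) (s = Mul(Rational(1, 3), 7) = Rational(7, 3) ≈ 2.3333)
Function('X')(b, k) = Mul(b, k)
Function('P')(t) = Add(-4, t)
Mul(Add(-484, Pow(Add(0, 9), 2)), Mul(Mul(Function('X')(0, -2), s), Function('P')(6))) = Mul(Add(-484, Pow(Add(0, 9), 2)), Mul(Mul(Mul(0, -2), Rational(7, 3)), Add(-4, 6))) = Mul(Add(-484, Pow(9, 2)), Mul(Mul(0, Rational(7, 3)), 2)) = Mul(Add(-484, 81), Mul(0, 2)) = Mul(-403, 0) = 0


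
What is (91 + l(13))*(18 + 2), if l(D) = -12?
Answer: 1580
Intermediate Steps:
(91 + l(13))*(18 + 2) = (91 - 12)*(18 + 2) = 79*20 = 1580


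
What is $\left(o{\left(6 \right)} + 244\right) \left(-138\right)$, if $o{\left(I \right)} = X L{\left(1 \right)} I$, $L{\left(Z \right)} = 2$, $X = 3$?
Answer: $-38640$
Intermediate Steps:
$o{\left(I \right)} = 6 I$ ($o{\left(I \right)} = 3 \cdot 2 I = 6 I$)
$\left(o{\left(6 \right)} + 244\right) \left(-138\right) = \left(6 \cdot 6 + 244\right) \left(-138\right) = \left(36 + 244\right) \left(-138\right) = 280 \left(-138\right) = -38640$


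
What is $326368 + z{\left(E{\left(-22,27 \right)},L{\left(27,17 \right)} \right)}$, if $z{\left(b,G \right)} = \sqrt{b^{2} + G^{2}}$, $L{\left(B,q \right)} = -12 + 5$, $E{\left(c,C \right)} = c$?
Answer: $326368 + \sqrt{533} \approx 3.2639 \cdot 10^{5}$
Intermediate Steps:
$L{\left(B,q \right)} = -7$
$z{\left(b,G \right)} = \sqrt{G^{2} + b^{2}}$
$326368 + z{\left(E{\left(-22,27 \right)},L{\left(27,17 \right)} \right)} = 326368 + \sqrt{\left(-7\right)^{2} + \left(-22\right)^{2}} = 326368 + \sqrt{49 + 484} = 326368 + \sqrt{533}$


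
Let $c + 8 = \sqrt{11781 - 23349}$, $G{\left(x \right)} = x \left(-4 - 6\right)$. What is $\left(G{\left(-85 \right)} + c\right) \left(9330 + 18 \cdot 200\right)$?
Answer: $10887060 + 51720 i \sqrt{723} \approx 1.0887 \cdot 10^{7} + 1.3907 \cdot 10^{6} i$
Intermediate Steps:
$G{\left(x \right)} = - 10 x$ ($G{\left(x \right)} = x \left(-10\right) = - 10 x$)
$c = -8 + 4 i \sqrt{723}$ ($c = -8 + \sqrt{11781 - 23349} = -8 + \sqrt{-11568} = -8 + 4 i \sqrt{723} \approx -8.0 + 107.55 i$)
$\left(G{\left(-85 \right)} + c\right) \left(9330 + 18 \cdot 200\right) = \left(\left(-10\right) \left(-85\right) - \left(8 - 4 i \sqrt{723}\right)\right) \left(9330 + 18 \cdot 200\right) = \left(850 - \left(8 - 4 i \sqrt{723}\right)\right) \left(9330 + 3600\right) = \left(842 + 4 i \sqrt{723}\right) 12930 = 10887060 + 51720 i \sqrt{723}$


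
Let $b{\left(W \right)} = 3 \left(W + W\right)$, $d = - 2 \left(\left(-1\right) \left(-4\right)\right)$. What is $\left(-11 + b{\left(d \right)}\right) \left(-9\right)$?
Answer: $531$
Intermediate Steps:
$d = -8$ ($d = \left(-2\right) 4 = -8$)
$b{\left(W \right)} = 6 W$ ($b{\left(W \right)} = 3 \cdot 2 W = 6 W$)
$\left(-11 + b{\left(d \right)}\right) \left(-9\right) = \left(-11 + 6 \left(-8\right)\right) \left(-9\right) = \left(-11 - 48\right) \left(-9\right) = \left(-59\right) \left(-9\right) = 531$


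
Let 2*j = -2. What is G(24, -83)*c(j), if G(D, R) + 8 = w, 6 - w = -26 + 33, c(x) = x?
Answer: 9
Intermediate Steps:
j = -1 (j = (½)*(-2) = -1)
w = -1 (w = 6 - (-26 + 33) = 6 - 1*7 = 6 - 7 = -1)
G(D, R) = -9 (G(D, R) = -8 - 1 = -9)
G(24, -83)*c(j) = -9*(-1) = 9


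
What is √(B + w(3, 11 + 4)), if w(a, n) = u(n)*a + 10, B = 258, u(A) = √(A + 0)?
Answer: √(268 + 3*√15) ≈ 16.722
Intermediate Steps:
u(A) = √A
w(a, n) = 10 + a*√n (w(a, n) = √n*a + 10 = a*√n + 10 = 10 + a*√n)
√(B + w(3, 11 + 4)) = √(258 + (10 + 3*√(11 + 4))) = √(258 + (10 + 3*√15)) = √(268 + 3*√15)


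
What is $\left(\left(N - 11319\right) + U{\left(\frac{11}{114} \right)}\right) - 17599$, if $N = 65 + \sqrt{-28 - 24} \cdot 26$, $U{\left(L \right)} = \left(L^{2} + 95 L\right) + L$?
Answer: $- \frac{374853083}{12996} + 52 i \sqrt{13} \approx -28844.0 + 187.49 i$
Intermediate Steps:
$U{\left(L \right)} = L^{2} + 96 L$
$N = 65 + 52 i \sqrt{13}$ ($N = 65 + \sqrt{-52} \cdot 26 = 65 + 2 i \sqrt{13} \cdot 26 = 65 + 52 i \sqrt{13} \approx 65.0 + 187.49 i$)
$\left(\left(N - 11319\right) + U{\left(\frac{11}{114} \right)}\right) - 17599 = \left(\left(\left(65 + 52 i \sqrt{13}\right) - 11319\right) + \frac{11}{114} \left(96 + \frac{11}{114}\right)\right) - 17599 = \left(\left(-11254 + 52 i \sqrt{13}\right) + 11 \cdot \frac{1}{114} \left(96 + 11 \cdot \frac{1}{114}\right)\right) - 17599 = \left(\left(-11254 + 52 i \sqrt{13}\right) + \frac{11 \left(96 + \frac{11}{114}\right)}{114}\right) - 17599 = \left(\left(-11254 + 52 i \sqrt{13}\right) + \frac{11}{114} \cdot \frac{10955}{114}\right) - 17599 = \left(\left(-11254 + 52 i \sqrt{13}\right) + \frac{120505}{12996}\right) - 17599 = \left(- \frac{146136479}{12996} + 52 i \sqrt{13}\right) - 17599 = - \frac{374853083}{12996} + 52 i \sqrt{13}$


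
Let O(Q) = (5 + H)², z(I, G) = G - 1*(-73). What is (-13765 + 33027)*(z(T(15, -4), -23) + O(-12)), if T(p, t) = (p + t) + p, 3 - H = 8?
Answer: 963100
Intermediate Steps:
H = -5 (H = 3 - 1*8 = 3 - 8 = -5)
T(p, t) = t + 2*p
z(I, G) = 73 + G (z(I, G) = G + 73 = 73 + G)
O(Q) = 0 (O(Q) = (5 - 5)² = 0² = 0)
(-13765 + 33027)*(z(T(15, -4), -23) + O(-12)) = (-13765 + 33027)*((73 - 23) + 0) = 19262*(50 + 0) = 19262*50 = 963100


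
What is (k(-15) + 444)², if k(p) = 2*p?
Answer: 171396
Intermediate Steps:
(k(-15) + 444)² = (2*(-15) + 444)² = (-30 + 444)² = 414² = 171396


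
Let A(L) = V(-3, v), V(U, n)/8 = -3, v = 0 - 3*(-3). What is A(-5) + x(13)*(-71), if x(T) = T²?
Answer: -12023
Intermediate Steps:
v = 9 (v = 0 - 1*(-9) = 0 + 9 = 9)
V(U, n) = -24 (V(U, n) = 8*(-3) = -24)
A(L) = -24
A(-5) + x(13)*(-71) = -24 + 13²*(-71) = -24 + 169*(-71) = -24 - 11999 = -12023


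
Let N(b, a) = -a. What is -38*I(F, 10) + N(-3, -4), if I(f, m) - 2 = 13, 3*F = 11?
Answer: -566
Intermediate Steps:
F = 11/3 (F = (1/3)*11 = 11/3 ≈ 3.6667)
I(f, m) = 15 (I(f, m) = 2 + 13 = 15)
-38*I(F, 10) + N(-3, -4) = -38*15 - 1*(-4) = -570 + 4 = -566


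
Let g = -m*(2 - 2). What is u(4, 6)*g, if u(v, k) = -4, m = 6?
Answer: 0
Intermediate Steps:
g = 0 (g = -6*(2 - 2) = -6*0 = -1*0 = 0)
u(4, 6)*g = -4*0 = 0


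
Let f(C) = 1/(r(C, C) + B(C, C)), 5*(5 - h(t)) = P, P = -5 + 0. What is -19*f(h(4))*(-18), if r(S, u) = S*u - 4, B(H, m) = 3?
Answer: 342/35 ≈ 9.7714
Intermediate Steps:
P = -5
r(S, u) = -4 + S*u
h(t) = 6 (h(t) = 5 - 1/5*(-5) = 5 + 1 = 6)
f(C) = 1/(-1 + C**2) (f(C) = 1/((-4 + C*C) + 3) = 1/((-4 + C**2) + 3) = 1/(-1 + C**2))
-19*f(h(4))*(-18) = -19/(-1 + 6**2)*(-18) = -19/(-1 + 36)*(-18) = -19/35*(-18) = 342/35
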